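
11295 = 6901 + 4394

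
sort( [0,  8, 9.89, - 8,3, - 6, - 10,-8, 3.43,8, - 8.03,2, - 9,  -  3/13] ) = [ - 10,-9, - 8.03, - 8, - 8, - 6, - 3/13,0, 2,  3,3.43,  8 , 8,9.89]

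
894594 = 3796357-2901763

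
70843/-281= -253 + 250/281 = - 252.11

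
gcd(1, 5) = 1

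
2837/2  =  1418+1/2 = 1418.50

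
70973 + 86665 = 157638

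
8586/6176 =4293/3088  =  1.39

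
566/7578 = 283/3789  =  0.07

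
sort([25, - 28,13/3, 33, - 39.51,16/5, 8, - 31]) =[-39.51,-31, - 28, 16/5,13/3, 8,25,33 ]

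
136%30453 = 136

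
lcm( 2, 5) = 10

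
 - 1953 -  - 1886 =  - 67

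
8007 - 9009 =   -  1002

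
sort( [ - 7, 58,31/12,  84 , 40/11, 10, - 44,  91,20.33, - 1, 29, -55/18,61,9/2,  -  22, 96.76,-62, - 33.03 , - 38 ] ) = [ - 62, - 44,  -  38, - 33.03,- 22, - 7, - 55/18, - 1,31/12, 40/11, 9/2,10 , 20.33 , 29,58,  61, 84,91, 96.76 ]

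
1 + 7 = 8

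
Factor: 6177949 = 59^1 * 104711^1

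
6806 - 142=6664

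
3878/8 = 484 + 3/4 = 484.75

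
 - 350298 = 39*( - 8982 )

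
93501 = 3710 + 89791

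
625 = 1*625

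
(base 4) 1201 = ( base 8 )141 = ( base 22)49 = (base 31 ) 34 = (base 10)97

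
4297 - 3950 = 347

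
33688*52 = 1751776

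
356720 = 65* 5488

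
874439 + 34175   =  908614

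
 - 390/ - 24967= 390/24967 = 0.02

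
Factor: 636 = 2^2*3^1*53^1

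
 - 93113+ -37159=-130272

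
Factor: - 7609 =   -  7^1 * 1087^1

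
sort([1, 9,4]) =[ 1, 4, 9 ]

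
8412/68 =123+12/17 = 123.71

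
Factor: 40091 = 47^1*853^1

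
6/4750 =3/2375 =0.00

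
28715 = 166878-138163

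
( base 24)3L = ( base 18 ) 53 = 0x5D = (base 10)93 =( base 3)10110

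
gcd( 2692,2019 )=673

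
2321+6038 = 8359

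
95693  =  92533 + 3160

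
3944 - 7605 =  - 3661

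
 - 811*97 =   -  78667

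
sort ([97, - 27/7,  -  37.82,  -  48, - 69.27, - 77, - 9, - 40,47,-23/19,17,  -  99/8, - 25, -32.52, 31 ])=[ - 77, - 69.27, - 48,- 40,-37.82,  -  32.52, -25,-99/8, - 9, - 27/7,- 23/19,17,31,47, 97] 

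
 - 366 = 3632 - 3998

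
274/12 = 22 + 5/6 = 22.83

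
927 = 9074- 8147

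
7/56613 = 7/56613 = 0.00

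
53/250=53/250 = 0.21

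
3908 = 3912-4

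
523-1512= - 989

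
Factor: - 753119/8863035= -3^( - 1)  *5^( - 1 )*17^(-1)*131^1 *5749^1*34757^( - 1) 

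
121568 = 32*3799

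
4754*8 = 38032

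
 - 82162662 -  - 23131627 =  - 59031035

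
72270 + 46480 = 118750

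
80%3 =2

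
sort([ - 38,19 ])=[  -  38,19]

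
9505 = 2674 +6831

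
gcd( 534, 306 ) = 6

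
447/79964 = 447/79964 = 0.01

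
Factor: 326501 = 7^1*46643^1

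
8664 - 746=7918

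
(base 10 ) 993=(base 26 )1c5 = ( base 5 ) 12433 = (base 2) 1111100001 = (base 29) 157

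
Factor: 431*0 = 0 = 0^1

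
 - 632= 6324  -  6956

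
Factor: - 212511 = - 3^1*13^1*5449^1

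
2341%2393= 2341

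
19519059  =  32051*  609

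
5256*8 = 42048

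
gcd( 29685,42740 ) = 5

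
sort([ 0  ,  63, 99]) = [ 0,63, 99] 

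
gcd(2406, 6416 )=802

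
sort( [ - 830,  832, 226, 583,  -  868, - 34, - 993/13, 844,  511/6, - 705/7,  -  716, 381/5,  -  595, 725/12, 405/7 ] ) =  [- 868, - 830, - 716, - 595,- 705/7,-993/13, - 34,405/7,  725/12, 381/5, 511/6,  226, 583, 832, 844]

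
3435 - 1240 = 2195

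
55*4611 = 253605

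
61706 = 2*30853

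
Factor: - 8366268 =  - 2^2 * 3^1*29^2 * 829^1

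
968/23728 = 121/2966 = 0.04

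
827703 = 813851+13852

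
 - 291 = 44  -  335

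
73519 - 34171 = 39348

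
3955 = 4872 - 917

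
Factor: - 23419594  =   - 2^1*11^1 * 37^1*28771^1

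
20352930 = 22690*897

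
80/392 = 10/49   =  0.20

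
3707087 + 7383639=11090726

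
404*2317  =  936068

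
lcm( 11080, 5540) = 11080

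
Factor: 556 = 2^2*139^1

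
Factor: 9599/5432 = 2^( - 3)*7^( - 1 )*29^1 * 97^( - 1)*331^1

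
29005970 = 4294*6755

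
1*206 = 206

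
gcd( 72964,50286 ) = 986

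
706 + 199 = 905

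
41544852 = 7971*5212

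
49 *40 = 1960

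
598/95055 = 598/95055 = 0.01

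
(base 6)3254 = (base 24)17A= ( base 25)154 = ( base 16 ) 2F2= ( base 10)754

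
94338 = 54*1747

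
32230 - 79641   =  - 47411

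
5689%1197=901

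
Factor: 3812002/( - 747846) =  -1906001/373923= - 3^(-3 )*11^( - 1 )*1009^1*1259^( - 1)*1889^1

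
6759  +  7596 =14355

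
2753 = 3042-289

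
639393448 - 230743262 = 408650186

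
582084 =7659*76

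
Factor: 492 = 2^2*3^1 * 41^1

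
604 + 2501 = 3105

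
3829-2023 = 1806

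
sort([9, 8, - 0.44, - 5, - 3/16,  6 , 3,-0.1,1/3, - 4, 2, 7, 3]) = [ - 5,  -  4, - 0.44,-3/16,-0.1,1/3,  2, 3, 3, 6, 7,8,9]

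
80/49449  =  80/49449 = 0.00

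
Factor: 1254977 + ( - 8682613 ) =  - 7427636 = - 2^2*1856909^1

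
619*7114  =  4403566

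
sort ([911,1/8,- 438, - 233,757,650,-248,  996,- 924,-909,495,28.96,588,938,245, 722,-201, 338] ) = [  -  924, - 909, - 438,-248, - 233 , - 201,1/8,28.96,245,338,495,588, 650,722,  757,911, 938,996 ] 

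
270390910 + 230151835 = 500542745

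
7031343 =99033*71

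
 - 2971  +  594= - 2377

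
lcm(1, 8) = 8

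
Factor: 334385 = 5^1*66877^1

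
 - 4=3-7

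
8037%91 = 29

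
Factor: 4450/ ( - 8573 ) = - 2^1*5^2*89^1*8573^ ( - 1)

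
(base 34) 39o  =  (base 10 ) 3798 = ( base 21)8ci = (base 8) 7326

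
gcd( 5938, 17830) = 2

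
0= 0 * 278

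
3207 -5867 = -2660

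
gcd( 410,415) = 5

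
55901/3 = 55901/3 = 18633.67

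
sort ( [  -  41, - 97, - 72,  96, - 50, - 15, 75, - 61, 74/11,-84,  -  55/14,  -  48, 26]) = [- 97, - 84, - 72,-61, - 50, - 48,- 41,-15, - 55/14,74/11,26 , 75 , 96 ]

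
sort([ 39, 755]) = [ 39, 755]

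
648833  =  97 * 6689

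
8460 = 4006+4454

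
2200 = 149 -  - 2051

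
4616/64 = 72 + 1/8 = 72.12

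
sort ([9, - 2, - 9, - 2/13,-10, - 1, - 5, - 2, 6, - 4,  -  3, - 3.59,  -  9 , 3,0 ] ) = [  -  10,-9, - 9, - 5,-4,-3.59, - 3 ,  -  2, - 2,  -  1, -2/13,0,3,6, 9]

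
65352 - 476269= - 410917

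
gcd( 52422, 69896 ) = 17474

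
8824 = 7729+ 1095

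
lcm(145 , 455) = 13195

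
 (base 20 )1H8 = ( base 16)2ec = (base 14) 3b6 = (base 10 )748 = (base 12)524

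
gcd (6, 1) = 1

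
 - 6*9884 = - 59304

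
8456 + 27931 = 36387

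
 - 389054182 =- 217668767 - 171385415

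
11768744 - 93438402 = -81669658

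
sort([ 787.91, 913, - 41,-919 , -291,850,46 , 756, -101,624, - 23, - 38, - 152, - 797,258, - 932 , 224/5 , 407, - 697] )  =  [-932, - 919,-797,  -  697, - 291, -152,- 101, - 41,  -  38, - 23 , 224/5, 46, 258,  407,624,  756, 787.91, 850  ,  913 ]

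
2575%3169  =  2575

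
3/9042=1/3014=0.00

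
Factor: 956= 2^2 * 239^1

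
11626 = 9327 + 2299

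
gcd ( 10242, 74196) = 18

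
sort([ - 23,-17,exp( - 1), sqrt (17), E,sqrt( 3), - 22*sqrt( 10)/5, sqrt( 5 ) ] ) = [ - 23, - 17, - 22* sqrt( 10 )/5, exp ( - 1 ),sqrt( 3 ), sqrt(5), E,  sqrt (17) ]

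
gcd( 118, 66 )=2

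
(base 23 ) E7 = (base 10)329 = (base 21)FE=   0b101001001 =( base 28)BL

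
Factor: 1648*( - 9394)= - 2^5*7^1*11^1*61^1*103^1 = -15481312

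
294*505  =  148470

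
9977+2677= 12654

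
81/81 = 1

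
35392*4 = 141568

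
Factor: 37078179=3^1*61^1*202613^1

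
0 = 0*82392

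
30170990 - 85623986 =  - 55452996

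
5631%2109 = 1413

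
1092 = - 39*(-28 ) 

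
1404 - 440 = 964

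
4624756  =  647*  7148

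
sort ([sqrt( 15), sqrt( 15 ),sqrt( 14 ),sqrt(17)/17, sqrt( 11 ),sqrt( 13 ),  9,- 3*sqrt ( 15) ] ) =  [ - 3*sqrt(15), sqrt( 17) /17, sqrt (11 ),sqrt (13),  sqrt(14),sqrt( 15 ), sqrt(15), 9]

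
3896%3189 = 707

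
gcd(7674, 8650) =2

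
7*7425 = 51975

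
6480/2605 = 2 + 254/521= 2.49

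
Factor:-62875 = -5^3*503^1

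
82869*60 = 4972140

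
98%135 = 98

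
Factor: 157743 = 3^2*17^1 * 1031^1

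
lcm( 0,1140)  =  0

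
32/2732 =8/683= 0.01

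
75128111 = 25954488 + 49173623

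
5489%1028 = 349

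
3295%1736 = 1559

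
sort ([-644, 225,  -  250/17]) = [- 644, - 250/17,225 ] 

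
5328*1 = 5328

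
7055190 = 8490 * 831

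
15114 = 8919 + 6195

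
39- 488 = -449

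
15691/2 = 15691/2 = 7845.50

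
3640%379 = 229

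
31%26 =5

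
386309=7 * 55187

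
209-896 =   -  687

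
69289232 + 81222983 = 150512215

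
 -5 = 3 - 8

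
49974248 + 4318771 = 54293019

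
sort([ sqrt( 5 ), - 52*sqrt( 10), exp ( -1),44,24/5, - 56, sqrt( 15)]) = [ - 52*sqrt( 10), - 56 , exp( - 1 ), sqrt( 5), sqrt( 15 ),24/5,44] 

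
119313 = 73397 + 45916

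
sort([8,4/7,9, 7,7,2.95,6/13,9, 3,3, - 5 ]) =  [ - 5,6/13,4/7,2.95,3,3, 7,7,8,9,9]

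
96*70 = 6720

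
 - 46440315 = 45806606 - 92246921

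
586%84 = 82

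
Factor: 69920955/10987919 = 3^3*5^1 * 13^1 * 31^( - 1 )* 43^( - 1)*8243^( - 1)*39841^1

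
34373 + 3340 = 37713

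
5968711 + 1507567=7476278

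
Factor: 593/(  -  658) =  - 2^( - 1)*7^(-1)*47^( - 1 )*593^1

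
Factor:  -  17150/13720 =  -2^ ( - 2 )*5^1= - 5/4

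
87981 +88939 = 176920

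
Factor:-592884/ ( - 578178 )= 2^1 * 3^ (  -  2)* 83^( - 1 )*383^1 = 766/747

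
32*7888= 252416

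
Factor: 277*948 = 2^2*3^1*79^1*277^1 = 262596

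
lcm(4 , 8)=8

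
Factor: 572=2^2*11^1*13^1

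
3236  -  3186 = 50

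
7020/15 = 468 =468.00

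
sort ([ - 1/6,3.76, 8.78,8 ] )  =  [ - 1/6, 3.76,8, 8.78 ] 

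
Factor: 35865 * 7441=266871465 = 3^2*5^1*7^1*797^1*1063^1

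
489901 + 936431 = 1426332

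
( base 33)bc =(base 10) 375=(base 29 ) CR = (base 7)1044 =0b101110111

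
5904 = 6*984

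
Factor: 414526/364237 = 2^1 *7^1*29^1 * 191^(-1)*1021^1*1907^ (  -  1 ) 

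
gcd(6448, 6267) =1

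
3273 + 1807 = 5080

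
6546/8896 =3273/4448 = 0.74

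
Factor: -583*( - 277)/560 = 2^( - 4)*5^( - 1)*7^( - 1) * 11^1*53^1*277^1=161491/560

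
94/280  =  47/140 = 0.34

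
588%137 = 40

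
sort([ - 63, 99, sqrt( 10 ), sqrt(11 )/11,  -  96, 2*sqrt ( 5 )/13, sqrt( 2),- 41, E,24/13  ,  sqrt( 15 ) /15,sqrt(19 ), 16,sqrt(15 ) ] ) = [- 96, - 63, - 41,sqrt(15 )/15,  sqrt( 11)/11,  2 *sqrt(5 ) /13,sqrt(2),24/13, E, sqrt(10 ), sqrt(15), sqrt(19 ), 16,  99]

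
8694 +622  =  9316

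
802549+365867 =1168416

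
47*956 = 44932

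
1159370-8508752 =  - 7349382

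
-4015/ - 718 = 5+ 425/718 = 5.59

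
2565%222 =123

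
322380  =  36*8955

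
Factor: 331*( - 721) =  - 7^1*103^1*331^1 = - 238651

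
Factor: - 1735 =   -  5^1*347^1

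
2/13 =2/13 = 0.15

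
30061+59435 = 89496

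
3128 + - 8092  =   - 4964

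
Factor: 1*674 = 674 = 2^1 * 337^1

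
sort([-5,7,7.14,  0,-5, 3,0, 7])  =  [ - 5,  -  5, 0  ,  0,3,7,7, 7.14 ]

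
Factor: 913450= 2^1*5^2*18269^1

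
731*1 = 731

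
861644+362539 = 1224183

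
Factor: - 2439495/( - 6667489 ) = 3^2*5^1*23^1*97^( - 1 )*2357^1*68737^( - 1) 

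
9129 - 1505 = 7624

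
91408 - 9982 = 81426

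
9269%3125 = 3019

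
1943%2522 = 1943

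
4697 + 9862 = 14559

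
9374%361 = 349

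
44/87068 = 11/21767 = 0.00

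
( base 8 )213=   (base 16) 8b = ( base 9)164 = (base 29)4N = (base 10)139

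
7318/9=813 + 1/9 = 813.11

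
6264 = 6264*1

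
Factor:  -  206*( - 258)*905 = 48098940 = 2^2*3^1*5^1 *43^1 * 103^1 * 181^1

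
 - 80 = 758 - 838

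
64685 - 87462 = -22777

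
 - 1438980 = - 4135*348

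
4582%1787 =1008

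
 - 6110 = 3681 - 9791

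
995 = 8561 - 7566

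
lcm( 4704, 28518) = 456288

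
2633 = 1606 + 1027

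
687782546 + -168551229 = 519231317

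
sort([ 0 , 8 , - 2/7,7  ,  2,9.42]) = [ - 2/7,0 , 2 , 7, 8, 9.42]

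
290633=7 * 41519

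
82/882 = 41/441 = 0.09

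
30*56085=1682550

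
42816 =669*64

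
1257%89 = 11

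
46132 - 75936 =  - 29804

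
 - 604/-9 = 604/9 = 67.11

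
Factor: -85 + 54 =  - 31^1 =-31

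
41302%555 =232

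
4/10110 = 2/5055=0.00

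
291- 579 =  - 288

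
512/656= 32/41=0.78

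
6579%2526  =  1527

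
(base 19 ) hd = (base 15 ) 176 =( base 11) 286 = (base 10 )336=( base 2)101010000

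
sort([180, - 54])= [  -  54, 180]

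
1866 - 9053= -7187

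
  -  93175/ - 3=93175/3 = 31058.33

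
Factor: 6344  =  2^3*13^1*61^1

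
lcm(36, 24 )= 72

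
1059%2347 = 1059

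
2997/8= 374 + 5/8=374.62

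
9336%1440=696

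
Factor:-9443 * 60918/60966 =-3^ ( - 2 ) * 7^1 * 11^1 * 13^1*19^1 * 71^2*1129^( - 1 ) = -95874779/10161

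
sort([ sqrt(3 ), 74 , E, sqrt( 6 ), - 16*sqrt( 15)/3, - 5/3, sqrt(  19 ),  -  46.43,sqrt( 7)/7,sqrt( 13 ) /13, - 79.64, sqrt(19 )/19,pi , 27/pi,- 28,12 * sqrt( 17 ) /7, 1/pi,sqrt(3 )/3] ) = [-79.64,-46.43, - 28, - 16*sqrt(15)/3 ,-5/3, sqrt( 19)/19, sqrt ( 13) /13,1/pi , sqrt(7 ) /7, sqrt(3 ) /3,sqrt (3 ),sqrt( 6 ),E,  pi,sqrt(19 ),12 * sqrt( 17 )/7, 27/pi,  74]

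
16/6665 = 16/6665 = 0.00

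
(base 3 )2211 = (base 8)114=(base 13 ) 5b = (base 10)76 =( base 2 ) 1001100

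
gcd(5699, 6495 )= 1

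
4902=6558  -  1656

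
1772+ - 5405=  - 3633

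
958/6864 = 479/3432 = 0.14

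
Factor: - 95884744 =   -  2^3 * 11985593^1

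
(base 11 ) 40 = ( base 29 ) 1F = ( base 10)44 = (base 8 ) 54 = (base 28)1G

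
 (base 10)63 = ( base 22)2j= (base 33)1u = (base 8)77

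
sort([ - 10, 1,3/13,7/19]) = [-10, 3/13, 7/19,1 ]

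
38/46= 19/23 = 0.83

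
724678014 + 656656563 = 1381334577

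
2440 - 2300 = 140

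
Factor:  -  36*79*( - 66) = 2^3*3^3*11^1*79^1 = 187704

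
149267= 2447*61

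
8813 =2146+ 6667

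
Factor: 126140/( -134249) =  - 2^2*5^1*7^1*149^( - 1 ) = - 140/149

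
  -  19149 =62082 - 81231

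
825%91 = 6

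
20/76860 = 1/3843 = 0.00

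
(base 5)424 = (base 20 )5e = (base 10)114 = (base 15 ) 79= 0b1110010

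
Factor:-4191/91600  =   - 2^ ( - 4)*  3^1*5^( - 2)*11^1*127^1*229^( -1)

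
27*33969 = 917163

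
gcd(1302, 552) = 6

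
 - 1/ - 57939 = 1/57939=   0.00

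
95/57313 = 95/57313 =0.00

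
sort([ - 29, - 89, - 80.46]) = [ - 89,  -  80.46, - 29]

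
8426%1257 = 884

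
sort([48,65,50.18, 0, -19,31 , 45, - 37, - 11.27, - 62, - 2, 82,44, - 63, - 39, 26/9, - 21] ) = [ - 63, - 62, - 39, - 37 , - 21, - 19, - 11.27, - 2, 0,  26/9,31, 44, 45,48, 50.18, 65, 82 ] 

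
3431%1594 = 243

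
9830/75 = 1966/15 = 131.07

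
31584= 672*47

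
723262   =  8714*83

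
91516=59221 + 32295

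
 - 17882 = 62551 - 80433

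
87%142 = 87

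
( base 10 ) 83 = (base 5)313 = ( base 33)2H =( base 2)1010011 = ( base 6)215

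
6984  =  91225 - 84241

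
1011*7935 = 8022285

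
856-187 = 669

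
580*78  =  45240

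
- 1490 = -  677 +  - 813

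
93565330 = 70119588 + 23445742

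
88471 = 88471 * 1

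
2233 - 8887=  -  6654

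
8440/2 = 4220 = 4220.00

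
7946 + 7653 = 15599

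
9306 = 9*1034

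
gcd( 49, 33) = 1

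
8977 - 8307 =670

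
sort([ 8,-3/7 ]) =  [ - 3/7, 8 ] 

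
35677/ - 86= - 415+ 13/86  =  - 414.85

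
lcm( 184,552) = 552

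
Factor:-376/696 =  - 3^(-1)*29^( - 1 )*47^1 = - 47/87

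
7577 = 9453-1876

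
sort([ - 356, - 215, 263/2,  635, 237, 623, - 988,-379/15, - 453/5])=[ - 988, - 356, - 215, - 453/5 , - 379/15, 263/2, 237, 623,  635]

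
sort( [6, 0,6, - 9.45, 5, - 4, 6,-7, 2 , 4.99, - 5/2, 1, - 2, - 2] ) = [ - 9.45,  -  7,  -  4,-5/2, - 2, - 2, 0,1,  2, 4.99,  5, 6, 6,6] 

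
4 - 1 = 3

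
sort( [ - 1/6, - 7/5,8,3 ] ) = [  -  7/5,  -  1/6, 3,8 ] 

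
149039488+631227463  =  780266951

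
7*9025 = 63175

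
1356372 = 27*50236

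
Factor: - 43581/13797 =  - 199/63 = - 3^(-2)*7^(- 1)*199^1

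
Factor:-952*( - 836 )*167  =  132910624  =  2^5*7^1*11^1*17^1*19^1*167^1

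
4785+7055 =11840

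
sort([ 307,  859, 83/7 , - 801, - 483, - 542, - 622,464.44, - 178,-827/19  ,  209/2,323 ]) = [ - 801 , - 622, - 542 , - 483, -178, - 827/19, 83/7,209/2,307, 323 , 464.44, 859 ] 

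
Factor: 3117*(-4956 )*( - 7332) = 2^4 *3^3*7^1 * 13^1*47^1*59^1*  1039^1 = 113263650864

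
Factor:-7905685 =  - 5^1*643^1*2459^1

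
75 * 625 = 46875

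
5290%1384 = 1138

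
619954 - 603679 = 16275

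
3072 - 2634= 438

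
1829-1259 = 570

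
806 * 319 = 257114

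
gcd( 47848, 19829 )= 1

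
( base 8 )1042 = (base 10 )546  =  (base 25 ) LL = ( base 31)HJ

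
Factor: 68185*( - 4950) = -337515750  =  -2^1* 3^2*5^3*11^1*13^1*1049^1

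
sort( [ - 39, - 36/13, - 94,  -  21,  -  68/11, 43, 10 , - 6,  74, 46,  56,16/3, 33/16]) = [ - 94, - 39,- 21 , - 68/11, - 6, - 36/13 , 33/16,  16/3,10, 43,  46,56,74 ] 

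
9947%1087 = 164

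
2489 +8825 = 11314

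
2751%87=54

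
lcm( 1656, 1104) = 3312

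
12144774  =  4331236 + 7813538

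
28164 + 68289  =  96453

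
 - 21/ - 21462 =1/1022 = 0.00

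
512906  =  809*634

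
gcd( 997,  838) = 1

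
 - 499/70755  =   - 499/70755  =  -  0.01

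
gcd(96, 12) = 12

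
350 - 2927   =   - 2577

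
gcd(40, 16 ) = 8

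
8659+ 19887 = 28546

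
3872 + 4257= 8129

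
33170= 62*535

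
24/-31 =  - 24/31=-0.77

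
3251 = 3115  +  136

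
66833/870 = 66833/870 = 76.82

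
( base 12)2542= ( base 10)4226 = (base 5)113401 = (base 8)10202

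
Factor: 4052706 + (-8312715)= - 4260009 = - 3^1 *13^1*19^1*5749^1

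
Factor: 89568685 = 5^1*17913737^1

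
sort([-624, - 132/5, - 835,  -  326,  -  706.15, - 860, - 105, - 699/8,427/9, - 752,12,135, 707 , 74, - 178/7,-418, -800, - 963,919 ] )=[-963, - 860, - 835, - 800, - 752, - 706.15,-624,-418, - 326 , - 105, - 699/8, - 132/5,-178/7, 12, 427/9,74, 135,707, 919 ]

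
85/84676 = 85/84676 =0.00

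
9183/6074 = 9183/6074 = 1.51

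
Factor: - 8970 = -2^1*3^1*5^1*13^1*23^1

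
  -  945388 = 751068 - 1696456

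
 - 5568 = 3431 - 8999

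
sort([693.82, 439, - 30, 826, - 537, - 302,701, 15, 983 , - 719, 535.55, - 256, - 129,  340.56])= [ - 719 , - 537, - 302, - 256,-129, -30,15, 340.56, 439,535.55, 693.82, 701, 826 , 983]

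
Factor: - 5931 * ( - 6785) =3^2*5^1*23^1*59^1 * 659^1 = 40241835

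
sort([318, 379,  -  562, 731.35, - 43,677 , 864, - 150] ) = [ - 562, -150,- 43, 318,379, 677, 731.35,  864] 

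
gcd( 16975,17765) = 5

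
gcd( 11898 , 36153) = 9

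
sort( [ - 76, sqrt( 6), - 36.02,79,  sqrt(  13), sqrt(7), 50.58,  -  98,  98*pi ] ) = [ - 98, - 76,- 36.02, sqrt( 6), sqrt(  7 ), sqrt(13), 50.58, 79, 98 * pi]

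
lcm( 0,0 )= 0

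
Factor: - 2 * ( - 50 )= 2^2*5^2 = 100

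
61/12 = 61/12 = 5.08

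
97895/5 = 19579 = 19579.00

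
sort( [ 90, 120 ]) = [ 90,120] 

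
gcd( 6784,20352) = 6784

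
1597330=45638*35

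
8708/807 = 10 + 638/807=10.79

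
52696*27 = 1422792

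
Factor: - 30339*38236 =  - 1160042004   =  - 2^2*3^2*11^2*79^1 *3371^1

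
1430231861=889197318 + 541034543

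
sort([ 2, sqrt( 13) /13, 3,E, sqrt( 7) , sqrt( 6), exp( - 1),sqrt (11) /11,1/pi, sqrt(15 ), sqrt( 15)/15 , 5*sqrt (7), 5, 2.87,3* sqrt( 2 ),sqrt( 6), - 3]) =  [ - 3, sqrt( 15 ) /15, sqrt( 13 ) /13,  sqrt( 11) /11,1/pi , exp(  -  1) , 2,sqrt( 6) , sqrt(6 ), sqrt( 7), E , 2.87, 3,  sqrt(15 ), 3*sqrt(2) , 5, 5*sqrt( 7 )]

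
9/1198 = 9/1198=   0.01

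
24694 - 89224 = - 64530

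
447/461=447/461 =0.97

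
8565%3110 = 2345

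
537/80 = 6 + 57/80= 6.71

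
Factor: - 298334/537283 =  - 2^1*29^(-1)* 43^1*97^( - 1)*191^ (-1 )*3469^1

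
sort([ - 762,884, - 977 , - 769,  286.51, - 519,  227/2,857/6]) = [ - 977, - 769,- 762, - 519, 227/2,  857/6, 286.51,884 ] 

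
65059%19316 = 7111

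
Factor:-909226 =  - 2^1 * 19^1*71^1 * 337^1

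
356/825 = 356/825 = 0.43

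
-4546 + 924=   -  3622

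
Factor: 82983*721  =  3^1*7^1*103^1 * 139^1*199^1 = 59830743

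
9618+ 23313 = 32931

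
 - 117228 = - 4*29307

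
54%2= 0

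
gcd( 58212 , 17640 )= 1764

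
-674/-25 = 674/25 = 26.96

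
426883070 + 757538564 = 1184421634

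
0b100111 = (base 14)2B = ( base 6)103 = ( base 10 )39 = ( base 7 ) 54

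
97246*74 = 7196204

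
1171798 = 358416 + 813382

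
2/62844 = 1/31422 = 0.00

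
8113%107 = 88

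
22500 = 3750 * 6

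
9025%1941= 1261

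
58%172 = 58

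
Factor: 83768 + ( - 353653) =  - 269885 = - 5^1*7^1*11^1*701^1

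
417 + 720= 1137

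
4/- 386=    - 1 + 191/193 = - 0.01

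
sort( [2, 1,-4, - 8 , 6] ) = [- 8,-4, 1, 2, 6 ]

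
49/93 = 49/93 = 0.53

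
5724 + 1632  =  7356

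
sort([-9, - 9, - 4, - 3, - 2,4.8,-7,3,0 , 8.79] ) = [ - 9, - 9, - 7, - 4,-3, - 2,0, 3,  4.8,8.79 ]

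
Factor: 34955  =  5^1*6991^1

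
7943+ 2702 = 10645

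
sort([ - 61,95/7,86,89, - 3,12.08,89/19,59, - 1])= [ - 61, - 3, - 1, 89/19 , 12.08 , 95/7, 59, 86,89]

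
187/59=187/59 = 3.17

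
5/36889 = 5/36889 = 0.00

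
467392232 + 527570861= 994963093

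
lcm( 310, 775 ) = 1550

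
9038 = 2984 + 6054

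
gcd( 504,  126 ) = 126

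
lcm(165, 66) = 330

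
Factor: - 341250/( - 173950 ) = 975/497 = 3^1*5^2 * 7^( - 1 )*13^1*71^( - 1)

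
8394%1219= 1080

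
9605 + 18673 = 28278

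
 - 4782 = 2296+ - 7078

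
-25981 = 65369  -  91350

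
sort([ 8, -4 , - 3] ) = [ - 4, - 3  ,  8] 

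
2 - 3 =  - 1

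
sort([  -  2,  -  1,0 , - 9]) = [  -  9, - 2, - 1,0]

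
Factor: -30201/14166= - 10067/4722= - 2^(  -  1) * 3^( -1)*787^( - 1 )*10067^1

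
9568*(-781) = -7472608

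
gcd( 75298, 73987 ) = 1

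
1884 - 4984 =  - 3100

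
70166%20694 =8084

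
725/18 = 40 + 5/18 = 40.28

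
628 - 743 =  - 115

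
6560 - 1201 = 5359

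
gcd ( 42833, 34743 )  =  1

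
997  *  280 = 279160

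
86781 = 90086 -3305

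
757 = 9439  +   - 8682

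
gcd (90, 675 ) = 45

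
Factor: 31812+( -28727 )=3085  =  5^1*617^1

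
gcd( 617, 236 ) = 1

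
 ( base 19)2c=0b110010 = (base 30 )1k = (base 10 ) 50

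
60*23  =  1380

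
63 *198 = 12474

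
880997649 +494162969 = 1375160618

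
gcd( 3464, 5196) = 1732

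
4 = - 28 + 32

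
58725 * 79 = 4639275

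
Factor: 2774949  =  3^1* 73^1*12671^1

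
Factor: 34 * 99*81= 2^1*3^6*11^1  *  17^1 = 272646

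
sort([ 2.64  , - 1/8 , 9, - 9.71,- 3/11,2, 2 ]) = [- 9.71, - 3/11, - 1/8 , 2, 2,  2.64,9]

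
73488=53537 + 19951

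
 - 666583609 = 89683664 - 756267273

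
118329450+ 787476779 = 905806229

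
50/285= 10/57  =  0.18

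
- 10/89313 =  - 10/89313 = - 0.00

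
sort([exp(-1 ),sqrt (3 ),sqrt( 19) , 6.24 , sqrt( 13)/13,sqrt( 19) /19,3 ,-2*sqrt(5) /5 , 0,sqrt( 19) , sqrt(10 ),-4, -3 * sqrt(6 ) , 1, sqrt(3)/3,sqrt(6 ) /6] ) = [ - 3* sqrt( 6), - 4, - 2*sqrt( 5 ) /5,0,sqrt(19 ) /19, sqrt(13)/13,exp( - 1),  sqrt( 6) /6,sqrt( 3) /3, 1,  sqrt( 3),3, sqrt( 10 ),sqrt( 19 ),sqrt ( 19 ), 6.24] 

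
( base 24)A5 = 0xf5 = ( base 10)245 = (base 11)203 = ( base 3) 100002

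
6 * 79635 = 477810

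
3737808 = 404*9252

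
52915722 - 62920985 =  - 10005263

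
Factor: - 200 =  - 2^3*5^2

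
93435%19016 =17371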